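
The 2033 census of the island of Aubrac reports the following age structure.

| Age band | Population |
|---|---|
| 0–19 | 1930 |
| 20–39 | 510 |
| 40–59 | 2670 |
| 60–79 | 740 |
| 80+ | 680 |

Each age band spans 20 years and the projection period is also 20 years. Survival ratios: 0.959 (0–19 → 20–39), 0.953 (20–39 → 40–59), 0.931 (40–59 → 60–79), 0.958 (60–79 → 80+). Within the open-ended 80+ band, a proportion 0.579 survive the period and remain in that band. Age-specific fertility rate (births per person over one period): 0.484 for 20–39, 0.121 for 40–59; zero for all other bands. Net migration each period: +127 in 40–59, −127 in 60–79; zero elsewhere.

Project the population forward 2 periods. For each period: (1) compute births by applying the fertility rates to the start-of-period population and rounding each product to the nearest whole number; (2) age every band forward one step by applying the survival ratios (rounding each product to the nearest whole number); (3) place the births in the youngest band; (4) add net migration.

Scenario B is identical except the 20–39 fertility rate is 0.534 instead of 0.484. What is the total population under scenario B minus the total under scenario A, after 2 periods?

116

After projecting period 1:
Births: 510 × 0.484 = 247, 2670 × 0.121 = 323 → 570
20–39: 1930 × 0.959 = 1851
40–59: 510 × 0.953 = 486
60–79: 2670 × 0.931 = 2486
80+: 740 × 0.958 + 680 × 0.579 = 709 + 394 = 1103
Net migration: 40–59 + 127 → 613; 60–79 − 127 → 2359
→ [570, 1851, 613, 2359, 1103]
After projecting period 2:
Births: 1851 × 0.484 = 896, 613 × 0.121 = 74 → 970
20–39: 570 × 0.959 = 547
40–59: 1851 × 0.953 = 1764
60–79: 613 × 0.931 = 571
80+: 2359 × 0.958 + 1103 × 0.579 = 2260 + 639 = 2899
Net migration: 40–59 + 127 → 1891; 60–79 − 127 → 444
→ [970, 547, 1891, 444, 2899]
Scenario A total after 2 periods: 6751
Scenario B projection —
After projecting period 1:
Births: 510 × 0.534 = 272, 2670 × 0.121 = 323 → 595
20–39: 1930 × 0.959 = 1851
40–59: 510 × 0.953 = 486
60–79: 2670 × 0.931 = 2486
80+: 740 × 0.958 + 680 × 0.579 = 709 + 394 = 1103
Net migration: 40–59 + 127 → 613; 60–79 − 127 → 2359
→ [595, 1851, 613, 2359, 1103]
After projecting period 2:
Births: 1851 × 0.534 = 988, 613 × 0.121 = 74 → 1062
20–39: 595 × 0.959 = 571
40–59: 1851 × 0.953 = 1764
60–79: 613 × 0.931 = 571
80+: 2359 × 0.958 + 1103 × 0.579 = 2260 + 639 = 2899
Net migration: 40–59 + 127 → 1891; 60–79 − 127 → 444
→ [1062, 571, 1891, 444, 2899]
Scenario B total after 2 periods: 6867
Difference B − A = 6867 − 6751 = 116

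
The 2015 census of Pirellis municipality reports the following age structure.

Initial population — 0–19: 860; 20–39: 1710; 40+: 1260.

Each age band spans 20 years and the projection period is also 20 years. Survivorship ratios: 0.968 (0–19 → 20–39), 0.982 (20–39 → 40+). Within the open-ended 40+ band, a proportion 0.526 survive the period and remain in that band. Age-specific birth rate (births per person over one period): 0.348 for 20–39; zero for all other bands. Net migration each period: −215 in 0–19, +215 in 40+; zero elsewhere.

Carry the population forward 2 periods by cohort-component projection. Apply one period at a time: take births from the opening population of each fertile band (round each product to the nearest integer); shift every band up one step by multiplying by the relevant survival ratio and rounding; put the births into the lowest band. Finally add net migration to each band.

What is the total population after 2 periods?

Let group 1 be 0–19 through group 3 = 40+.
After projecting period 1:
Births: 1710 × 0.348 = 595
Group 2: 860 × 0.968 = 832
Group 3: 1710 × 0.982 + 1260 × 0.526 = 1679 + 663 = 2342
Net migration: Group 1 − 215 → 380; Group 3 + 215 → 2557
→ [380, 832, 2557]
After projecting period 2:
Births: 832 × 0.348 = 290
Group 2: 380 × 0.968 = 368
Group 3: 832 × 0.982 + 2557 × 0.526 = 817 + 1345 = 2162
Net migration: Group 1 − 215 → 75; Group 3 + 215 → 2377
→ [75, 368, 2377]
Total after period 2: 75 + 368 + 2377 = 2820

2820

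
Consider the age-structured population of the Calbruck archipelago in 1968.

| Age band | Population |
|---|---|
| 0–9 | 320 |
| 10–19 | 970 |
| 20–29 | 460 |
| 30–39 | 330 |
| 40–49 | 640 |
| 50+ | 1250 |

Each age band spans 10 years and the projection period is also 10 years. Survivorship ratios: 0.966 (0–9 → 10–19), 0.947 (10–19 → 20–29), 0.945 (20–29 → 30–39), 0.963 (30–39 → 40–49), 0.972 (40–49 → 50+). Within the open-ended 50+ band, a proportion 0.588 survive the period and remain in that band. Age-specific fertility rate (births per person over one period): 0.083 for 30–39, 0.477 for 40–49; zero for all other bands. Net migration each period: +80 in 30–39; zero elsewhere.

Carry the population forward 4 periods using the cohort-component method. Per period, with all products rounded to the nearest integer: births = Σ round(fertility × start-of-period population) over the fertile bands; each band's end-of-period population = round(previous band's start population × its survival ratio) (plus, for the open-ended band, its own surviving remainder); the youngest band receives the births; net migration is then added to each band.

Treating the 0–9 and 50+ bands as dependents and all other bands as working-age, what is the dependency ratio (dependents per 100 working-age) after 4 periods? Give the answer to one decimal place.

169.1

Call the groups 1 to 6, youngest first.
— Period 1 —
Births: 330 × 0.083 = 27 ; 640 × 0.477 = 305 — total 332
Group 2: 320 × 0.966 = 309
Group 3: 970 × 0.947 = 919
Group 4: 460 × 0.945 = 435
Group 5: 330 × 0.963 = 318
Group 6: 640 × 0.972 + 1250 × 0.588 = 622 + 735 = 1357
Net migration: Group 4 + 80 → 515
Population now: 0–9=332, 10–19=309, 20–29=919, 30–39=515, 40–49=318, 50+=1357
— Period 2 —
Births: 515 × 0.083 = 43 ; 318 × 0.477 = 152 — total 195
Group 2: 332 × 0.966 = 321
Group 3: 309 × 0.947 = 293
Group 4: 919 × 0.945 = 868
Group 5: 515 × 0.963 = 496
Group 6: 318 × 0.972 + 1357 × 0.588 = 309 + 798 = 1107
Net migration: Group 4 + 80 → 948
Population now: 0–9=195, 10–19=321, 20–29=293, 30–39=948, 40–49=496, 50+=1107
— Period 3 —
Births: 948 × 0.083 = 79 ; 496 × 0.477 = 237 — total 316
Group 2: 195 × 0.966 = 188
Group 3: 321 × 0.947 = 304
Group 4: 293 × 0.945 = 277
Group 5: 948 × 0.963 = 913
Group 6: 496 × 0.972 + 1107 × 0.588 = 482 + 651 = 1133
Net migration: Group 4 + 80 → 357
Population now: 0–9=316, 10–19=188, 20–29=304, 30–39=357, 40–49=913, 50+=1133
— Period 4 —
Births: 357 × 0.083 = 30 ; 913 × 0.477 = 436 — total 466
Group 2: 316 × 0.966 = 305
Group 3: 188 × 0.947 = 178
Group 4: 304 × 0.945 = 287
Group 5: 357 × 0.963 = 344
Group 6: 913 × 0.972 + 1133 × 0.588 = 887 + 666 = 1553
Net migration: Group 4 + 80 → 367
Population now: 0–9=466, 10–19=305, 20–29=178, 30–39=367, 40–49=344, 50+=1553
Dependents (band 0–9 + band 50+) = 466 + 1553 = 2019; working-age = 1194; ratio = 2019/1194 × 100 = 169.1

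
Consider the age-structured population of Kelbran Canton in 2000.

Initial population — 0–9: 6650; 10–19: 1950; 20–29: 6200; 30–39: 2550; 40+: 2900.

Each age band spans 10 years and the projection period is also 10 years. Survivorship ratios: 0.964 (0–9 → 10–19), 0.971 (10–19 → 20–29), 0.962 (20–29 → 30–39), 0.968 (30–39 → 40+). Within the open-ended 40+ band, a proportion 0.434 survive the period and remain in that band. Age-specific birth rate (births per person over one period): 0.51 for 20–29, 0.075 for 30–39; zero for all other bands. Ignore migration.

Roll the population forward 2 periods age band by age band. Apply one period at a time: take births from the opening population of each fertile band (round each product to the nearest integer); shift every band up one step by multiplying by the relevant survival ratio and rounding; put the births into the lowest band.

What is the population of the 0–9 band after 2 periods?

Period 1.
Births: 6200 * 0.51 = 3162 ; 2550 * 0.075 = 191 → 3353
10–19: 6650 * 0.964 = 6411
20–29: 1950 * 0.971 = 1893
30–39: 6200 * 0.962 = 5964
40+: 2550 * 0.968 + 2900 * 0.434 = 2468 + 1259 = 3727
→ [3353, 6411, 1893, 5964, 3727]
Period 2.
Births: 1893 * 0.51 = 965 ; 5964 * 0.075 = 447 → 1412
10–19: 3353 * 0.964 = 3232
20–29: 6411 * 0.971 = 6225
30–39: 1893 * 0.962 = 1821
40+: 5964 * 0.968 + 3727 * 0.434 = 5773 + 1618 = 7391
→ [1412, 3232, 6225, 1821, 7391]

1412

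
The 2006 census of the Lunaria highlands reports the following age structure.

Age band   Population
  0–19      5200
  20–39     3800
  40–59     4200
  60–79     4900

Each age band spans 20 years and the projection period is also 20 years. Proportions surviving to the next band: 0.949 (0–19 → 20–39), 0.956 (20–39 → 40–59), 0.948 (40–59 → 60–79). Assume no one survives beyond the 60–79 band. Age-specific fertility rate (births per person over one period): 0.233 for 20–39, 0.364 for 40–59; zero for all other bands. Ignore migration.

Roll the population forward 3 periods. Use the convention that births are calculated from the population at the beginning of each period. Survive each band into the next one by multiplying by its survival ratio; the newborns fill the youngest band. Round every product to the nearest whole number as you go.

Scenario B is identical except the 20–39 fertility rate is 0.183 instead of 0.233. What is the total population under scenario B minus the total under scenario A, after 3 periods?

After projecting period 1:
Births: 3800 × 0.233 = 885 ; 4200 × 0.364 = 1529 → 2414
20–39: 5200 × 0.949 = 4935
40–59: 3800 × 0.956 = 3633
60–79: 4200 × 0.948 = 3982
→ [2414, 4935, 3633, 3982]
After projecting period 2:
Births: 4935 × 0.233 = 1150 ; 3633 × 0.364 = 1322 → 2472
20–39: 2414 × 0.949 = 2291
40–59: 4935 × 0.956 = 4718
60–79: 3633 × 0.948 = 3444
→ [2472, 2291, 4718, 3444]
After projecting period 3:
Births: 2291 × 0.233 = 534 ; 4718 × 0.364 = 1717 → 2251
20–39: 2472 × 0.949 = 2346
40–59: 2291 × 0.956 = 2190
60–79: 4718 × 0.948 = 4473
→ [2251, 2346, 2190, 4473]
Scenario A total after 3 periods: 11260
Scenario B projection —
After projecting period 1:
Births: 3800 × 0.183 = 695 ; 4200 × 0.364 = 1529 → 2224
20–39: 5200 × 0.949 = 4935
40–59: 3800 × 0.956 = 3633
60–79: 4200 × 0.948 = 3982
→ [2224, 4935, 3633, 3982]
After projecting period 2:
Births: 4935 × 0.183 = 903 ; 3633 × 0.364 = 1322 → 2225
20–39: 2224 × 0.949 = 2111
40–59: 4935 × 0.956 = 4718
60–79: 3633 × 0.948 = 3444
→ [2225, 2111, 4718, 3444]
After projecting period 3:
Births: 2111 × 0.183 = 386 ; 4718 × 0.364 = 1717 → 2103
20–39: 2225 × 0.949 = 2112
40–59: 2111 × 0.956 = 2018
60–79: 4718 × 0.948 = 4473
→ [2103, 2112, 2018, 4473]
Scenario B total after 3 periods: 10706
Difference B − A = 10706 − 11260 = -554

-554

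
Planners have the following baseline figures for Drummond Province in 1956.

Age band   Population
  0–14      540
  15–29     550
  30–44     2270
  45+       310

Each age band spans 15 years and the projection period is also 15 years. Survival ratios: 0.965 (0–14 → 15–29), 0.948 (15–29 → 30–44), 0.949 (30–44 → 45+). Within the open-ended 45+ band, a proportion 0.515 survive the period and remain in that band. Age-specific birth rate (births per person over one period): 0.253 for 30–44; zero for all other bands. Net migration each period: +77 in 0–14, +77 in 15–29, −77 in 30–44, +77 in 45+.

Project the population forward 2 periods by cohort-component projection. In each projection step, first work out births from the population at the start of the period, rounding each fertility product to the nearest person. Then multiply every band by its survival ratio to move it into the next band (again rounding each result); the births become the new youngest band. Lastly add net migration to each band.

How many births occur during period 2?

Period 1:
Births: 2270 * 0.253 = 574
15–29: 540 * 0.965 = 521
30–44: 550 * 0.948 = 521
45+: 2270 * 0.949 + 310 * 0.515 = 2154 + 160 = 2314
Net migration: 0–14 + 77 → 651; 15–29 + 77 → 598; 30–44 − 77 → 444; 45+ + 77 → 2391
Population now: 0–14=651, 15–29=598, 30–44=444, 45+=2391
Period 2:
Births: 444 * 0.253 = 112
15–29: 651 * 0.965 = 628
30–44: 598 * 0.948 = 567
45+: 444 * 0.949 + 2391 * 0.515 = 421 + 1231 = 1652
Net migration: 0–14 + 77 → 189; 15–29 + 77 → 705; 30–44 − 77 → 490; 45+ + 77 → 1729
Population now: 0–14=189, 15–29=705, 30–44=490, 45+=1729

112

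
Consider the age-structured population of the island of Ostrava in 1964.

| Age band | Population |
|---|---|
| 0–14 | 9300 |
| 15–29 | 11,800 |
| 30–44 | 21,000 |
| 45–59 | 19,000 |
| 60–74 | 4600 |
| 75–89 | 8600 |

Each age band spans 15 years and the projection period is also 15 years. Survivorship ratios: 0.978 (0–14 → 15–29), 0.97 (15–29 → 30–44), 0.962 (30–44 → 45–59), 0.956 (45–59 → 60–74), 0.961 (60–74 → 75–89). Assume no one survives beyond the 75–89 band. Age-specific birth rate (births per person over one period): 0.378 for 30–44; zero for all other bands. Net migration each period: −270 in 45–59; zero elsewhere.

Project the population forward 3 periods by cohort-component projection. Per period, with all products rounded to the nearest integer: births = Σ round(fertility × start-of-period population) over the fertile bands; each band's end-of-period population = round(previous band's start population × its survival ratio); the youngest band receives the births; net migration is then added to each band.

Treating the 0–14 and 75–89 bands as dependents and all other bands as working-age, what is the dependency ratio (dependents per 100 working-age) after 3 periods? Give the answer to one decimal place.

After projecting period 1:
Births: 21000 * 0.378 = 7938
15–29: 9300 * 0.978 = 9095
30–44: 11800 * 0.97 = 11446
45–59: 21000 * 0.962 = 20202
60–74: 19000 * 0.956 = 18164
75–89: 4600 * 0.961 = 4421
Net migration: 45–59 − 270 → 19932
Giving 7938 / 9095 / 11446 / 19932 / 18164 / 4421.
After projecting period 2:
Births: 11446 * 0.378 = 4327
15–29: 7938 * 0.978 = 7763
30–44: 9095 * 0.97 = 8822
45–59: 11446 * 0.962 = 11011
60–74: 19932 * 0.956 = 19055
75–89: 18164 * 0.961 = 17456
Net migration: 45–59 − 270 → 10741
Giving 4327 / 7763 / 8822 / 10741 / 19055 / 17456.
After projecting period 3:
Births: 8822 * 0.378 = 3335
15–29: 4327 * 0.978 = 4232
30–44: 7763 * 0.97 = 7530
45–59: 8822 * 0.962 = 8487
60–74: 10741 * 0.956 = 10268
75–89: 19055 * 0.961 = 18312
Net migration: 45–59 − 270 → 8217
Giving 3335 / 4232 / 7530 / 8217 / 10268 / 18312.
Dependents (band 0–14 + band 75–89) = 3335 + 18312 = 21647; working-age = 30247; ratio = 21647/30247 × 100 = 71.6

71.6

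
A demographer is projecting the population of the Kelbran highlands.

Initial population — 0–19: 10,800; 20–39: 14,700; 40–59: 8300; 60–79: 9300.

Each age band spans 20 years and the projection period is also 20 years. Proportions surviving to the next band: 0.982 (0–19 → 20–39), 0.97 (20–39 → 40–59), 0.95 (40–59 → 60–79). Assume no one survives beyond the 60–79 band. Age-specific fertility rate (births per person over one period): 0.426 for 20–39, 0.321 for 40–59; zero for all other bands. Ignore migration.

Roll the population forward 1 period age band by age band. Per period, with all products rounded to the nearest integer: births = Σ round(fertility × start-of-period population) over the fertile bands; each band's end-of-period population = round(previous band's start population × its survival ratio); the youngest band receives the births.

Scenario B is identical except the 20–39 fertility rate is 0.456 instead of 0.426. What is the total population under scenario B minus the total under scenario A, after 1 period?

Numbering the groups 1..4 from youngest to oldest:
Period 1.
Births: 14700 × 0.426 = 6262  |  8300 × 0.321 = 2664 → total 8926
Group 2: 10800 × 0.982 = 10606
Group 3: 14700 × 0.97 = 14259
Group 4: 8300 × 0.95 = 7885
Giving 8926 / 10606 / 14259 / 7885.
Scenario A total after 1 period: 41676
Scenario B projection —
Period 1.
Births: 14700 × 0.456 = 6703  |  8300 × 0.321 = 2664 → total 9367
Group 2: 10800 × 0.982 = 10606
Group 3: 14700 × 0.97 = 14259
Group 4: 8300 × 0.95 = 7885
Giving 9367 / 10606 / 14259 / 7885.
Scenario B total after 1 period: 42117
Difference B − A = 42117 − 41676 = 441

441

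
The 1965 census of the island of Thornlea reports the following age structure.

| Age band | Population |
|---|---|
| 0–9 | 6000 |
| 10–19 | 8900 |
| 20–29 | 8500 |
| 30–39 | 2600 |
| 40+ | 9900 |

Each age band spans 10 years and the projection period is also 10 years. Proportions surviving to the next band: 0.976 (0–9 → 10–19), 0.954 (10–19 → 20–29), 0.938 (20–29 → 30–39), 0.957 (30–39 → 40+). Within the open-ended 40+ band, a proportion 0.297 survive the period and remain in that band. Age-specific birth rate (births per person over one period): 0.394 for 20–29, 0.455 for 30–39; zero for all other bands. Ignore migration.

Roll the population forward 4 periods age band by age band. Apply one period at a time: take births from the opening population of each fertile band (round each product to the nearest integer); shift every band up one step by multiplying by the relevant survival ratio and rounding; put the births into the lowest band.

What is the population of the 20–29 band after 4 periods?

6493

Numbering the groups 1..5 from youngest to oldest:
After projecting period 1:
Births: 8500 × 0.394 = 3349  |  2600 × 0.455 = 1183 — total 4532
Group 2: 6000 × 0.976 = 5856
Group 3: 8900 × 0.954 = 8491
Group 4: 8500 × 0.938 = 7973
Group 5: 2600 × 0.957 + 9900 × 0.297 = 2488 + 2940 = 5428
Population now: 0–9=4532, 10–19=5856, 20–29=8491, 30–39=7973, 40+=5428
After projecting period 2:
Births: 8491 × 0.394 = 3345  |  7973 × 0.455 = 3628 — total 6973
Group 2: 4532 × 0.976 = 4423
Group 3: 5856 × 0.954 = 5587
Group 4: 8491 × 0.938 = 7965
Group 5: 7973 × 0.957 + 5428 × 0.297 = 7630 + 1612 = 9242
Population now: 0–9=6973, 10–19=4423, 20–29=5587, 30–39=7965, 40+=9242
After projecting period 3:
Births: 5587 × 0.394 = 2201  |  7965 × 0.455 = 3624 — total 5825
Group 2: 6973 × 0.976 = 6806
Group 3: 4423 × 0.954 = 4220
Group 4: 5587 × 0.938 = 5241
Group 5: 7965 × 0.957 + 9242 × 0.297 = 7623 + 2745 = 10368
Population now: 0–9=5825, 10–19=6806, 20–29=4220, 30–39=5241, 40+=10368
After projecting period 4:
Births: 4220 × 0.394 = 1663  |  5241 × 0.455 = 2385 — total 4048
Group 2: 5825 × 0.976 = 5685
Group 3: 6806 × 0.954 = 6493
Group 4: 4220 × 0.938 = 3958
Group 5: 5241 × 0.957 + 10368 × 0.297 = 5016 + 3079 = 8095
Population now: 0–9=4048, 10–19=5685, 20–29=6493, 30–39=3958, 40+=8095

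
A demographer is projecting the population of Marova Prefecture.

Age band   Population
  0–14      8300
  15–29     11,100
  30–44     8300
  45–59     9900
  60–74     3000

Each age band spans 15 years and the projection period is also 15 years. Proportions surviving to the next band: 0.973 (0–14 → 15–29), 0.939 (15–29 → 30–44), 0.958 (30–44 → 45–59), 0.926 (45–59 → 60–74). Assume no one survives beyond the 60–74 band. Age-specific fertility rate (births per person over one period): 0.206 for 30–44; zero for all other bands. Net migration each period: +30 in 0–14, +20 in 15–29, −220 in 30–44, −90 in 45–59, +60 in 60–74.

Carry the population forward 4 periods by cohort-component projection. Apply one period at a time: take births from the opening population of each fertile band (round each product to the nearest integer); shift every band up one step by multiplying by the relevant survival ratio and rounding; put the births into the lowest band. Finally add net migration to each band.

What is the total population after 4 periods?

[period 1]
Births: 8300 * 0.206 = 1710
15–29: 8300 * 0.973 = 8076
30–44: 11100 * 0.939 = 10423
45–59: 8300 * 0.958 = 7951
60–74: 9900 * 0.926 = 9167
Net migration: 0–14 + 30 → 1740; 15–29 + 20 → 8096; 30–44 − 220 → 10203; 45–59 − 90 → 7861; 60–74 + 60 → 9227
Giving 1740 / 8096 / 10203 / 7861 / 9227.
[period 2]
Births: 10203 * 0.206 = 2102
15–29: 1740 * 0.973 = 1693
30–44: 8096 * 0.939 = 7602
45–59: 10203 * 0.958 = 9774
60–74: 7861 * 0.926 = 7279
Net migration: 0–14 + 30 → 2132; 15–29 + 20 → 1713; 30–44 − 220 → 7382; 45–59 − 90 → 9684; 60–74 + 60 → 7339
Giving 2132 / 1713 / 7382 / 9684 / 7339.
[period 3]
Births: 7382 * 0.206 = 1521
15–29: 2132 * 0.973 = 2074
30–44: 1713 * 0.939 = 1609
45–59: 7382 * 0.958 = 7072
60–74: 9684 * 0.926 = 8967
Net migration: 0–14 + 30 → 1551; 15–29 + 20 → 2094; 30–44 − 220 → 1389; 45–59 − 90 → 6982; 60–74 + 60 → 9027
Giving 1551 / 2094 / 1389 / 6982 / 9027.
[period 4]
Births: 1389 * 0.206 = 286
15–29: 1551 * 0.973 = 1509
30–44: 2094 * 0.939 = 1966
45–59: 1389 * 0.958 = 1331
60–74: 6982 * 0.926 = 6465
Net migration: 0–14 + 30 → 316; 15–29 + 20 → 1529; 30–44 − 220 → 1746; 45–59 − 90 → 1241; 60–74 + 60 → 6525
Giving 316 / 1529 / 1746 / 1241 / 6525.
Total after period 4: 316 + 1529 + 1746 + 1241 + 6525 = 11357

11357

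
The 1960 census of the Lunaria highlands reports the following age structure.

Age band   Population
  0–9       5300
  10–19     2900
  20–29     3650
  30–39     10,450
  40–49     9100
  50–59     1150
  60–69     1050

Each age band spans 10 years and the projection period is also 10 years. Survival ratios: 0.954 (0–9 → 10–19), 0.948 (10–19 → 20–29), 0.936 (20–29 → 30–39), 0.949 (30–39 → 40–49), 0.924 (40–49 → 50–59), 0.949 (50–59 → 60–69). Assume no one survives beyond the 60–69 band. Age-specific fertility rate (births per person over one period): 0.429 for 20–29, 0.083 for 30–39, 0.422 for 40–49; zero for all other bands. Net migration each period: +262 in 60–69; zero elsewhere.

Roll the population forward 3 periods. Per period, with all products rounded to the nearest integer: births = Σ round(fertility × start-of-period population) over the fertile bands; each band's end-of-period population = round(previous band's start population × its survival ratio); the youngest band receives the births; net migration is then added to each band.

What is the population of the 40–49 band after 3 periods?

2442

(Bands numbered youngest = 1 to oldest = 7.)
— Period 1 —
Births: 3650 × 0.429 = 1566 ; 10450 × 0.083 = 867 ; 9100 × 0.422 = 3840 — total 6273
Band 2: 5300 × 0.954 = 5056
Band 3: 2900 × 0.948 = 2749
Band 4: 3650 × 0.936 = 3416
Band 5: 10450 × 0.949 = 9917
Band 6: 9100 × 0.924 = 8408
Band 7: 1150 × 0.949 = 1091
Net migration: Band 7 + 262 → 1353
Giving 6273 / 5056 / 2749 / 3416 / 9917 / 8408 / 1353.
— Period 2 —
Births: 2749 × 0.429 = 1179 ; 3416 × 0.083 = 284 ; 9917 × 0.422 = 4185 — total 5648
Band 2: 6273 × 0.954 = 5984
Band 3: 5056 × 0.948 = 4793
Band 4: 2749 × 0.936 = 2573
Band 5: 3416 × 0.949 = 3242
Band 6: 9917 × 0.924 = 9163
Band 7: 8408 × 0.949 = 7979
Net migration: Band 7 + 262 → 8241
Giving 5648 / 5984 / 4793 / 2573 / 3242 / 9163 / 8241.
— Period 3 —
Births: 4793 × 0.429 = 2056 ; 2573 × 0.083 = 214 ; 3242 × 0.422 = 1368 — total 3638
Band 2: 5648 × 0.954 = 5388
Band 3: 5984 × 0.948 = 5673
Band 4: 4793 × 0.936 = 4486
Band 5: 2573 × 0.949 = 2442
Band 6: 3242 × 0.924 = 2996
Band 7: 9163 × 0.949 = 8696
Net migration: Band 7 + 262 → 8958
Giving 3638 / 5388 / 5673 / 4486 / 2442 / 2996 / 8958.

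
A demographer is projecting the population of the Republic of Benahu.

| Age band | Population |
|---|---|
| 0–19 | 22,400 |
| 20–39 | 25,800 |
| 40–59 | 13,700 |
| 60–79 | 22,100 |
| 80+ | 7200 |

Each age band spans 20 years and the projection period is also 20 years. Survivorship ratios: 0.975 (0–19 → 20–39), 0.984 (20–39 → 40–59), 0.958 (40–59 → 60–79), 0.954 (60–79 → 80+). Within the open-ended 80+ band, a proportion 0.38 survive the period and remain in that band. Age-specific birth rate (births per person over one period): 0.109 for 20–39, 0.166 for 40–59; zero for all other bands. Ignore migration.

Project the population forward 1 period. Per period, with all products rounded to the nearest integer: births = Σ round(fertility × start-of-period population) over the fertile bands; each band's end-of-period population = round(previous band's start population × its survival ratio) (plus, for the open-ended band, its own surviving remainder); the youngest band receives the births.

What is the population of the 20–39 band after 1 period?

After projecting period 1:
Births: 25800 × 0.109 = 2812, 13700 × 0.166 = 2274 → 5086
20–39: 22400 × 0.975 = 21840
40–59: 25800 × 0.984 = 25387
60–79: 13700 × 0.958 = 13125
80+: 22100 × 0.954 + 7200 × 0.38 = 21083 + 2736 = 23819
→ [5086, 21840, 25387, 13125, 23819]

21840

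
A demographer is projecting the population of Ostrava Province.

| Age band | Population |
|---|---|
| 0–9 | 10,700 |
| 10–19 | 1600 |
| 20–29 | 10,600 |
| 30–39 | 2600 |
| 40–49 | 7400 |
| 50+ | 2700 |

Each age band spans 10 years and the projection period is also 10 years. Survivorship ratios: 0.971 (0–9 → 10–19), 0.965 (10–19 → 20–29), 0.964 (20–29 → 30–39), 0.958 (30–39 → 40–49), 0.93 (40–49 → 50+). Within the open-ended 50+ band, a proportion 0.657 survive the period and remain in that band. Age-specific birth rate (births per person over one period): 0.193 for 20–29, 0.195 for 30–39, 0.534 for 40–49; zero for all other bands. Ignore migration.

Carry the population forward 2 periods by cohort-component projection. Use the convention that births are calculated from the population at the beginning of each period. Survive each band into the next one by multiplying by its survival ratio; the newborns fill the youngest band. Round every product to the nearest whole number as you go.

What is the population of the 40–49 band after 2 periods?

Numbering the bands 1..6 from youngest to oldest:
After projecting period 1:
Births: 10600 × 0.193 = 2046  |  2600 × 0.195 = 507  |  7400 × 0.534 = 3952 ⇒ total 6505
Band 2: 10700 × 0.971 = 10390
Band 3: 1600 × 0.965 = 1544
Band 4: 10600 × 0.964 = 10218
Band 5: 2600 × 0.958 = 2491
Band 6: 7400 × 0.93 + 2700 × 0.657 = 6882 + 1774 = 8656
End of period: [6505, 10390, 1544, 10218, 2491, 8656]
After projecting period 2:
Births: 1544 × 0.193 = 298  |  10218 × 0.195 = 1993  |  2491 × 0.534 = 1330 ⇒ total 3621
Band 2: 6505 × 0.971 = 6316
Band 3: 10390 × 0.965 = 10026
Band 4: 1544 × 0.964 = 1488
Band 5: 10218 × 0.958 = 9789
Band 6: 2491 × 0.93 + 8656 × 0.657 = 2317 + 5687 = 8004
End of period: [3621, 6316, 10026, 1488, 9789, 8004]

9789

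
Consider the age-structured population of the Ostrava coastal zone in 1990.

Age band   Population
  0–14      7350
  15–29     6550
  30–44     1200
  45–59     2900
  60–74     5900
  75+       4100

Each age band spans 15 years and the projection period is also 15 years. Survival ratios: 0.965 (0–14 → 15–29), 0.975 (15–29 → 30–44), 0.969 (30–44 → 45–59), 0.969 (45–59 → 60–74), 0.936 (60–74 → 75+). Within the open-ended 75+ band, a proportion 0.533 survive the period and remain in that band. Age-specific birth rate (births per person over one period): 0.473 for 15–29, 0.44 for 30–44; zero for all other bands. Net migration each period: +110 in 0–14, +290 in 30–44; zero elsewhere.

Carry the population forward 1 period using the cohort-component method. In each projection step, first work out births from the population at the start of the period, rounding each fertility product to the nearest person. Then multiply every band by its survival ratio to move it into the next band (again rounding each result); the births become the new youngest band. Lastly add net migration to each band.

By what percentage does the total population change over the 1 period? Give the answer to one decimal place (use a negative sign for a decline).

(Bands numbered youngest = 1 to oldest = 6.)
[period 1]
Births: 6550 × 0.473 = 3098  |  1200 × 0.44 = 528 → 3626
Band 2: 7350 × 0.965 = 7093
Band 3: 6550 × 0.975 = 6386
Band 4: 1200 × 0.969 = 1163
Band 5: 2900 × 0.969 = 2810
Band 6: 5900 × 0.936 + 4100 × 0.533 = 5522 + 2185 = 7707
Net migration: Band 1 + 110 → 3736; Band 3 + 290 → 6676
Giving 3736 / 7093 / 6676 / 1163 / 2810 / 7707.
Total: 28000 → 29185; change = 1185; percentage change = 4.2%

4.2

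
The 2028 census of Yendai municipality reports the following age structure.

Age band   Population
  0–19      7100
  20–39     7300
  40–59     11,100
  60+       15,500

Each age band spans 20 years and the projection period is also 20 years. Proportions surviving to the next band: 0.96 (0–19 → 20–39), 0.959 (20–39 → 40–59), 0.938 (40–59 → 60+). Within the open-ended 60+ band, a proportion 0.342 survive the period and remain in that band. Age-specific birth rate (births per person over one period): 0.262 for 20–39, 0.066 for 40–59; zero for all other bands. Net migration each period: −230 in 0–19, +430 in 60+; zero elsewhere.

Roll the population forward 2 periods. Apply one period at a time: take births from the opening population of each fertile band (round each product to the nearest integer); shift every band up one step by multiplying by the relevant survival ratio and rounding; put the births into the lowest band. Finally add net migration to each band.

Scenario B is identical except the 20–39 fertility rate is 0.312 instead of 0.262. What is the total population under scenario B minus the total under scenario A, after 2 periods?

[period 1]
Births: 7300 * 0.262 = 1913, 11100 * 0.066 = 733 → total 2646
20–39: 7100 * 0.96 = 6816
40–59: 7300 * 0.959 = 7001
60+: 11100 * 0.938 + 15500 * 0.342 = 10412 + 5301 = 15713
Net migration: 0–19 − 230 → 2416; 60+ + 430 → 16143
→ [2416, 6816, 7001, 16143]
[period 2]
Births: 6816 * 0.262 = 1786, 7001 * 0.066 = 462 → total 2248
20–39: 2416 * 0.96 = 2319
40–59: 6816 * 0.959 = 6537
60+: 7001 * 0.938 + 16143 * 0.342 = 6567 + 5521 = 12088
Net migration: 0–19 − 230 → 2018; 60+ + 430 → 12518
→ [2018, 2319, 6537, 12518]
Scenario A total after 2 periods: 23392
Scenario B projection —
[period 1]
Births: 7300 * 0.312 = 2278, 11100 * 0.066 = 733 → total 3011
20–39: 7100 * 0.96 = 6816
40–59: 7300 * 0.959 = 7001
60+: 11100 * 0.938 + 15500 * 0.342 = 10412 + 5301 = 15713
Net migration: 0–19 − 230 → 2781; 60+ + 430 → 16143
→ [2781, 6816, 7001, 16143]
[period 2]
Births: 6816 * 0.312 = 2127, 7001 * 0.066 = 462 → total 2589
20–39: 2781 * 0.96 = 2670
40–59: 6816 * 0.959 = 6537
60+: 7001 * 0.938 + 16143 * 0.342 = 6567 + 5521 = 12088
Net migration: 0–19 − 230 → 2359; 60+ + 430 → 12518
→ [2359, 2670, 6537, 12518]
Scenario B total after 2 periods: 24084
Difference B − A = 24084 − 23392 = 692

692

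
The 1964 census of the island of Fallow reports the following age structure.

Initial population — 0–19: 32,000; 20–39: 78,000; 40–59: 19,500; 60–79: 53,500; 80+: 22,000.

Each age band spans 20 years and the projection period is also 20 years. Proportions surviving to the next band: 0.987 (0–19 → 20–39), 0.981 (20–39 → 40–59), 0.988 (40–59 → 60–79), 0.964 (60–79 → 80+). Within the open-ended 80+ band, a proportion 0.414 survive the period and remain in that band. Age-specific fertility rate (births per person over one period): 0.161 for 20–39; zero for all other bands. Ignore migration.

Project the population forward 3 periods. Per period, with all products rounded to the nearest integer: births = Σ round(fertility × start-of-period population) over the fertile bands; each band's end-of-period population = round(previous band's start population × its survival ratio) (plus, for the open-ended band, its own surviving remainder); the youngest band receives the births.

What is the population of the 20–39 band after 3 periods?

Period 1:
Births: 78000 * 0.161 = 12558
20–39: 32000 * 0.987 = 31584
40–59: 78000 * 0.981 = 76518
60–79: 19500 * 0.988 = 19266
80+: 53500 * 0.964 + 22000 * 0.414 = 51574 + 9108 = 60682
→ [12558, 31584, 76518, 19266, 60682]
Period 2:
Births: 31584 * 0.161 = 5085
20–39: 12558 * 0.987 = 12395
40–59: 31584 * 0.981 = 30984
60–79: 76518 * 0.988 = 75600
80+: 19266 * 0.964 + 60682 * 0.414 = 18572 + 25122 = 43694
→ [5085, 12395, 30984, 75600, 43694]
Period 3:
Births: 12395 * 0.161 = 1996
20–39: 5085 * 0.987 = 5019
40–59: 12395 * 0.981 = 12159
60–79: 30984 * 0.988 = 30612
80+: 75600 * 0.964 + 43694 * 0.414 = 72878 + 18089 = 90967
→ [1996, 5019, 12159, 30612, 90967]

5019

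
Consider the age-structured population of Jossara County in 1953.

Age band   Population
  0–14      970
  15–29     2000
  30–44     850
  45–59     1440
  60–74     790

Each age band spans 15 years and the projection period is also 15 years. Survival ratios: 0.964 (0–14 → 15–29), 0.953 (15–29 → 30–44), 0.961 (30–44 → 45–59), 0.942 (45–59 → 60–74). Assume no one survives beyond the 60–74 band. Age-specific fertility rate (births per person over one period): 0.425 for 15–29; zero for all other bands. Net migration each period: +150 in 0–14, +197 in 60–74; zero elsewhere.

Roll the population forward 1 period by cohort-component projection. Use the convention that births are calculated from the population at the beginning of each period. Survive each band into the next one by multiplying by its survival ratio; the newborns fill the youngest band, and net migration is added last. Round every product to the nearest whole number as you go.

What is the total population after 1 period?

Period 1.
Births: 2000 × 0.425 = 850
15–29: 970 × 0.964 = 935
30–44: 2000 × 0.953 = 1906
45–59: 850 × 0.961 = 817
60–74: 1440 × 0.942 = 1356
Net migration: 0–14 + 150 → 1000; 60–74 + 197 → 1553
End of period: [1000, 935, 1906, 817, 1553]
Total after period 1: 1000 + 935 + 1906 + 817 + 1553 = 6211

6211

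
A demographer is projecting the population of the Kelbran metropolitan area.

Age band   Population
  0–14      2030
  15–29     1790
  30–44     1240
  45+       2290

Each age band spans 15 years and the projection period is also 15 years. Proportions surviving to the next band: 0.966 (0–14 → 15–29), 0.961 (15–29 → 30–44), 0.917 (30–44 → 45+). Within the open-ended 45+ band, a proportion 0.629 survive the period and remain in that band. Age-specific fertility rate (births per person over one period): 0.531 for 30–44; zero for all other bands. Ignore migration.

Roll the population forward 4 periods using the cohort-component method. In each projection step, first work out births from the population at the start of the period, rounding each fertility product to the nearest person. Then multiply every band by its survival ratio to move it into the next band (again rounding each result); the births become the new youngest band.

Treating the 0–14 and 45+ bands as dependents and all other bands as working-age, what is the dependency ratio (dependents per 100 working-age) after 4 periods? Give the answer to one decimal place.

178.3

Period 1:
Births: 1240 × 0.531 = 658
15–29: 2030 × 0.966 = 1961
30–44: 1790 × 0.961 = 1720
45+: 1240 × 0.917 + 2290 × 0.629 = 1137 + 1440 = 2577
End of period: [658, 1961, 1720, 2577]
Period 2:
Births: 1720 × 0.531 = 913
15–29: 658 × 0.966 = 636
30–44: 1961 × 0.961 = 1885
45+: 1720 × 0.917 + 2577 × 0.629 = 1577 + 1621 = 3198
End of period: [913, 636, 1885, 3198]
Period 3:
Births: 1885 × 0.531 = 1001
15–29: 913 × 0.966 = 882
30–44: 636 × 0.961 = 611
45+: 1885 × 0.917 + 3198 × 0.629 = 1729 + 2012 = 3741
End of period: [1001, 882, 611, 3741]
Period 4:
Births: 611 × 0.531 = 324
15–29: 1001 × 0.966 = 967
30–44: 882 × 0.961 = 848
45+: 611 × 0.917 + 3741 × 0.629 = 560 + 2353 = 2913
End of period: [324, 967, 848, 2913]
Dependents (band 0–14 + band 45+) = 324 + 2913 = 3237; working-age = 1815; ratio = 3237/1815 × 100 = 178.3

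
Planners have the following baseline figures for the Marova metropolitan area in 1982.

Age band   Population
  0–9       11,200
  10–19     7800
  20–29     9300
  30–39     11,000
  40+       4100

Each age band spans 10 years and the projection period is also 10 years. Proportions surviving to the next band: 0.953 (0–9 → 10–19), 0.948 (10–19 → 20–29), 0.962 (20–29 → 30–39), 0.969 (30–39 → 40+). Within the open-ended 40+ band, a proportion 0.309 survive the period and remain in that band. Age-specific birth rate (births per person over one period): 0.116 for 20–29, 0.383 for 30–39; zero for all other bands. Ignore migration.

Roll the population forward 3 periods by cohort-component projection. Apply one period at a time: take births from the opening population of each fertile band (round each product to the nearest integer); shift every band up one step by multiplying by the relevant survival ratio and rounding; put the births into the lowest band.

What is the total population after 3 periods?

Period 1.
Births: 9300 × 0.116 = 1079, 11000 × 0.383 = 4213 → 5292
10–19: 11200 × 0.953 = 10674
20–29: 7800 × 0.948 = 7394
30–39: 9300 × 0.962 = 8947
40+: 11000 × 0.969 + 4100 × 0.309 = 10659 + 1267 = 11926
→ [5292, 10674, 7394, 8947, 11926]
Period 2.
Births: 7394 × 0.116 = 858, 8947 × 0.383 = 3427 → 4285
10–19: 5292 × 0.953 = 5043
20–29: 10674 × 0.948 = 10119
30–39: 7394 × 0.962 = 7113
40+: 8947 × 0.969 + 11926 × 0.309 = 8670 + 3685 = 12355
→ [4285, 5043, 10119, 7113, 12355]
Period 3.
Births: 10119 × 0.116 = 1174, 7113 × 0.383 = 2724 → 3898
10–19: 4285 × 0.953 = 4084
20–29: 5043 × 0.948 = 4781
30–39: 10119 × 0.962 = 9734
40+: 7113 × 0.969 + 12355 × 0.309 = 6892 + 3818 = 10710
→ [3898, 4084, 4781, 9734, 10710]
Total after period 3: 3898 + 4084 + 4781 + 9734 + 10710 = 33207

33207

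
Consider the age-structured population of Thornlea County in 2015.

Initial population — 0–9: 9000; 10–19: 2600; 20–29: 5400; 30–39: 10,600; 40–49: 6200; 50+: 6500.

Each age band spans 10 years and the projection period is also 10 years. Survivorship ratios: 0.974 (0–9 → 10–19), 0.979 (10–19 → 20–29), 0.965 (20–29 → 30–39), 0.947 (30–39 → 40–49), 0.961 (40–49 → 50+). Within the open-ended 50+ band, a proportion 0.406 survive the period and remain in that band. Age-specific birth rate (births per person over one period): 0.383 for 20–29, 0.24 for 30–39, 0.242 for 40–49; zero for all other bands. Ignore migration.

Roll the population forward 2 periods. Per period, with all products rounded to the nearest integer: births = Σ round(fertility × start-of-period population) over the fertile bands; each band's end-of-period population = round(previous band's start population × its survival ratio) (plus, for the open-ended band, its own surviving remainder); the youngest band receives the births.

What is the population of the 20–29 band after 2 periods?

Call the groups 1 to 6, youngest first.
[period 1]
Births: 5400 × 0.383 = 2068, 10600 × 0.24 = 2544, 6200 × 0.242 = 1500 ⇒ total 6112
Group 2: 9000 × 0.974 = 8766
Group 3: 2600 × 0.979 = 2545
Group 4: 5400 × 0.965 = 5211
Group 5: 10600 × 0.947 = 10038
Group 6: 6200 × 0.961 + 6500 × 0.406 = 5958 + 2639 = 8597
→ [6112, 8766, 2545, 5211, 10038, 8597]
[period 2]
Births: 2545 × 0.383 = 975, 5211 × 0.24 = 1251, 10038 × 0.242 = 2429 ⇒ total 4655
Group 2: 6112 × 0.974 = 5953
Group 3: 8766 × 0.979 = 8582
Group 4: 2545 × 0.965 = 2456
Group 5: 5211 × 0.947 = 4935
Group 6: 10038 × 0.961 + 8597 × 0.406 = 9647 + 3490 = 13137
→ [4655, 5953, 8582, 2456, 4935, 13137]

8582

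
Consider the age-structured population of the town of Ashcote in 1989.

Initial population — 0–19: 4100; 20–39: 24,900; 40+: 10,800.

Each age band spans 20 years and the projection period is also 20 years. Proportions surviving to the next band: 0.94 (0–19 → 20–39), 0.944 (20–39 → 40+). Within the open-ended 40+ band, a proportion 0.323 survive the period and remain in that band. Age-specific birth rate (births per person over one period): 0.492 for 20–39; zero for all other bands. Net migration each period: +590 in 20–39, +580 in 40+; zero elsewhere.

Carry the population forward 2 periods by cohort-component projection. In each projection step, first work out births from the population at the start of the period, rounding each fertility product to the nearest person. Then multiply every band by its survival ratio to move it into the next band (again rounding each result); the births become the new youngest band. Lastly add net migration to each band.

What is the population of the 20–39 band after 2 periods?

Let group 1 be 0–19 through group 3 = 40+.
Period 1.
Births: 24900 * 0.492 = 12251
Group 2: 4100 * 0.94 = 3854
Group 3: 24900 * 0.944 + 10800 * 0.323 = 23506 + 3488 = 26994
Net migration: Group 2 + 590 → 4444; Group 3 + 580 → 27574
Giving 12251 / 4444 / 27574.
Period 2.
Births: 4444 * 0.492 = 2186
Group 2: 12251 * 0.94 = 11516
Group 3: 4444 * 0.944 + 27574 * 0.323 = 4195 + 8906 = 13101
Net migration: Group 2 + 590 → 12106; Group 3 + 580 → 13681
Giving 2186 / 12106 / 13681.

12106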